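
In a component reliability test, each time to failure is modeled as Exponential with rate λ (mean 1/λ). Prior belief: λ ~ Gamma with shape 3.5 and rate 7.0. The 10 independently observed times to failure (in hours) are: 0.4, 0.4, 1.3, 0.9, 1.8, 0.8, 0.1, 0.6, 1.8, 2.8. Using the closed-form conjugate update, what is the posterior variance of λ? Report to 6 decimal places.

0.042134

With a Gamma(shape α, rate β) prior on the exponential rate λ, the posterior after n observations with total T = Σxᵢ is Gamma(α+n, β+T).
Sum of observations T = 10.9 hours; n = 10.
Posterior: Gamma(3.5+10, 7.0+10.9) = Gamma(13.5, 17.9).
Var = α/β² = 0.042134.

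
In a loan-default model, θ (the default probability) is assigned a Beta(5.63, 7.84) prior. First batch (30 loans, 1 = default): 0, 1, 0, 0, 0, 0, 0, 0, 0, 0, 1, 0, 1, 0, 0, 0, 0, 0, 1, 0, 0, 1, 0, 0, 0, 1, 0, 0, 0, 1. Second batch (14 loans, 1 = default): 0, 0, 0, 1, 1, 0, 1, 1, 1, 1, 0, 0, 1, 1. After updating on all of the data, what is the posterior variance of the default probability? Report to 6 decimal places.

0.003936

The Beta prior is conjugate to a Binomial/Bernoulli likelihood; the update adds successes to α and failures to β.
After batch 1: Beta(5.63+7, 7.84+23) = Beta(12.63, 30.84).
After batch 2: Beta(12.63+8, 30.84+6) = Beta(20.63, 36.84).
Var = αβ/((α+β)²(α+β+1)) = 20.63·36.84/(57.47²·58.47) = 0.003936.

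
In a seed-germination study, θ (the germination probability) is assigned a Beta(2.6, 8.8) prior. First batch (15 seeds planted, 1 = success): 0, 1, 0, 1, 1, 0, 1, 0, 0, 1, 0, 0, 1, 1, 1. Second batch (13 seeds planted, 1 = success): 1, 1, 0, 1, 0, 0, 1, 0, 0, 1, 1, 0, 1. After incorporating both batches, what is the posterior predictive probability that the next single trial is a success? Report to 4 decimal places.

0.4467

The Beta prior is conjugate to a Binomial/Bernoulli likelihood; the update adds successes to α and failures to β.
After batch 1: Beta(2.6+8, 8.8+7) = Beta(10.6, 15.8).
After batch 2: Beta(10.6+7, 15.8+6) = Beta(17.6, 21.8).
For a single future Bernoulli trial, P(success | data) = α/(α+β) = 0.4467.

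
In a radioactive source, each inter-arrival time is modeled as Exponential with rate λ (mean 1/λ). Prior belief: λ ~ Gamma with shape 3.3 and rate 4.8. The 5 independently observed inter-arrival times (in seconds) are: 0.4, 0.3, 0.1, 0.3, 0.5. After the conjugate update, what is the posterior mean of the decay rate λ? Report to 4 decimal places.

With a Gamma(shape α, rate β) prior on the exponential rate λ, the posterior after n observations with total T = Σxᵢ is Gamma(α+n, β+T).
Sum of observations T = 1.6 seconds; n = 5.
Posterior: Gamma(3.3+5, 4.8+1.6) = Gamma(8.3, 6.4).
Posterior mean of λ = α/β = 8.3/6.4 = 1.2969.

1.2969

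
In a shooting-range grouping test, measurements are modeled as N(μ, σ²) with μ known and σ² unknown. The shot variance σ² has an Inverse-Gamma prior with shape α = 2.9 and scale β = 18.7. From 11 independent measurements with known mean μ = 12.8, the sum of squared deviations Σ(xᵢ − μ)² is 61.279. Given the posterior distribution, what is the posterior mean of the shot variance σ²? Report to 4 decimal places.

With known mean μ and an Inverse-Gamma(α, β) prior on σ², the Normal likelihood is conjugate: posterior is Inv-Gamma(α + n/2, β + Σ(xᵢ−μ)²/2).
Posterior: Inv-Gamma(2.9 + 11/2, 18.7 + 61.279/2) = Inv-Gamma(8.40, 49.3395).
E[σ²|data] = β/(α−1) = 49.3395/7.40 = 6.6675.

6.6675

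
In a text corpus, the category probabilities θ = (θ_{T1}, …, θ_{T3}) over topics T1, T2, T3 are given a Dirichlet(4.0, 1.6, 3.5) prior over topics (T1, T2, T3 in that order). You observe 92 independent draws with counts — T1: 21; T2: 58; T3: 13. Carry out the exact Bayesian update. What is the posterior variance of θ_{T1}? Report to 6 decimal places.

0.001823

The Dirichlet prior is conjugate to the Multinomial likelihood: each posterior αⱼ = prior αⱼ + observed count nⱼ.
Posterior concentration: (25.0, 59.6, 16.5), total = 101.1.
Var[θ_j] = α_j(Σα−α_j)/((Σα)²(Σα+1)) = 25.0·76.1/(101.1²·102.1) = 0.001823.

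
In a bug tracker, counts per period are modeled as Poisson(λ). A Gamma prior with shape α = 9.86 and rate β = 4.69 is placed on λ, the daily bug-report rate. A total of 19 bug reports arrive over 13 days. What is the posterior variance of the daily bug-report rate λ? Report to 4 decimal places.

With a Gamma(shape α, rate β) prior, the Poisson likelihood is conjugate: the posterior is Gamma(α + ΣXᵢ, β + n).
Posterior: Gamma(α+S, β+n) = Gamma(9.86+19, 4.69+13) = Gamma(28.86, 17.69).
Var = α/β² = 28.86/17.69² = 0.0922.

0.0922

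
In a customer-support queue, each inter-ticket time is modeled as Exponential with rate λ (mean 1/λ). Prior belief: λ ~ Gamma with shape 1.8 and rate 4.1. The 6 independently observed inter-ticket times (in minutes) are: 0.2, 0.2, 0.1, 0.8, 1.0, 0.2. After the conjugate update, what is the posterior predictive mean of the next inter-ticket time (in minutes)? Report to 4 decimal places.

0.9706

With a Gamma(shape α, rate β) prior on the exponential rate λ, the posterior after n observations with total T = Σxᵢ is Gamma(α+n, β+T).
Sum of observations T = 2.5 minutes; n = 6.
Posterior: Gamma(1.8+6, 4.1+2.5) = Gamma(7.8, 6.6).
The predictive distribution for the next observation is Lomax; its mean is β/(α−1) = 6.6/6.8 = 0.9706.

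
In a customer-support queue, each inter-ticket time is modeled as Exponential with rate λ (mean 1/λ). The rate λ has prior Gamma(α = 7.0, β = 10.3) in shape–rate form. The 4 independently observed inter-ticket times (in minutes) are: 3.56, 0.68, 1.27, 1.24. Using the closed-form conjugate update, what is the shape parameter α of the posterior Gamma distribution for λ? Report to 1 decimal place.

With a Gamma(shape α, rate β) prior on the exponential rate λ, the posterior after n observations with total T = Σxᵢ is Gamma(α+n, β+T).
Sum of observations T = 6.75 minutes; n = 4.
Posterior: Gamma(7.0+4, 10.3+6.75) = Gamma(11.0, 17.05).
Posterior α = 11.0.

11.0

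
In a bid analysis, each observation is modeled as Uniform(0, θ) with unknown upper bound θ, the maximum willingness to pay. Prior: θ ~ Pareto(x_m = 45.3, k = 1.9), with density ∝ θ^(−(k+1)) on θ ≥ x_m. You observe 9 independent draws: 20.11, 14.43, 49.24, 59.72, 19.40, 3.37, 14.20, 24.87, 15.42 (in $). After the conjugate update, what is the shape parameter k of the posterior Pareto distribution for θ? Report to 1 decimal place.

A Pareto(scale x_m, shape k) prior on the upper bound θ of Uniform(0, θ) is conjugate: posterior is Pareto(max(x_m, max xᵢ), k + n).
Sample maximum = 59.72; prior scale x_m = 45.3 → posterior scale = max = 59.72.
Posterior shape = 1.9 + 9 = 10.9.
Posterior shape k = 10.9.

10.9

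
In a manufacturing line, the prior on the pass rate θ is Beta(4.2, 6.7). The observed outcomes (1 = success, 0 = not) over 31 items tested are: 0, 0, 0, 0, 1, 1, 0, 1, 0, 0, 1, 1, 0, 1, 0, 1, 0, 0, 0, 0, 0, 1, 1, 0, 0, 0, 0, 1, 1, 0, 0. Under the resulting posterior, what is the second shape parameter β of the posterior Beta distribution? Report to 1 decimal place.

The Beta prior is conjugate to a Binomial/Bernoulli likelihood; the update adds successes to α and failures to β.
Posterior: Beta(α+k, β+n−k) = Beta(4.2+11, 6.7+20) = Beta(15.2, 26.7).
Posterior β = 26.7.

26.7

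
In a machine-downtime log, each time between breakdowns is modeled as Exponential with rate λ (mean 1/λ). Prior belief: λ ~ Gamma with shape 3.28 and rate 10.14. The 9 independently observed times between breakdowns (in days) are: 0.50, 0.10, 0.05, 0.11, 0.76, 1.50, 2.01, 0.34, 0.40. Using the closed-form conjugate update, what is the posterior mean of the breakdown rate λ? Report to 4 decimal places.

With a Gamma(shape α, rate β) prior on the exponential rate λ, the posterior after n observations with total T = Σxᵢ is Gamma(α+n, β+T).
Sum of observations T = 5.77 days; n = 9.
Posterior: Gamma(3.28+9, 10.14+5.77) = Gamma(12.28, 15.91).
Posterior mean of λ = α/β = 12.28/15.91 = 0.7718.

0.7718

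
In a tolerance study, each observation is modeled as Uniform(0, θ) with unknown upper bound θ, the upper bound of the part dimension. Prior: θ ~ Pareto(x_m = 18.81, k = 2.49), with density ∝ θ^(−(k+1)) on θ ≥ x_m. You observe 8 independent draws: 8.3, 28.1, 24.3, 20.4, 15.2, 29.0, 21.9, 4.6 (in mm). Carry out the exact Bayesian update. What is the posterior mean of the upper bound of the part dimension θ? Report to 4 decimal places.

32.0558

A Pareto(scale x_m, shape k) prior on the upper bound θ of Uniform(0, θ) is conjugate: posterior is Pareto(max(x_m, max xᵢ), k + n).
Sample maximum = 29.0; prior scale x_m = 18.81 → posterior scale = max = 29.00.
Posterior shape = 2.49 + 8 = 10.49.
E[θ|data] = k·x_m/(k−1) = 10.49·29.00/9.49 = 32.0558.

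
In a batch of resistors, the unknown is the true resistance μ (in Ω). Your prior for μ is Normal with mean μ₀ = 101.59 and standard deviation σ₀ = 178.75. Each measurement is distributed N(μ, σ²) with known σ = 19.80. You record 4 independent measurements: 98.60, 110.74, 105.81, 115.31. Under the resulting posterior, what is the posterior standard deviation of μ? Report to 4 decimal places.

For Normal data with known variance σ², a Normal(μ₀, σ₀²) prior on μ is conjugate. Posterior precision = 1/σ₀² + n/σ²; posterior mean is the precision-weighted average of μ₀ and x̄.
σ₀² = 178.75² = 31951.5625, σ² = 19.80² = 392.04; σ² + n·σ₀² = 392.04 + 4·31951.5625 = 128198.29.
Posterior precision = 1/σ₀² + n/σ² = 1/31951.5625 + 4/392.04 = (σ² + n·σ₀²)/(σ₀²σ²) = 128198.29/(31951.5625·392.04); posterior variance σₙ² = σ₀²σ²/(σ² + n·σ₀²) = 31951.5625·392.04/128198.29 = 97.710278.
Posterior SD = √σₙ² = √(31951.5625·392.04/128198.29) = 9.8849.

9.8849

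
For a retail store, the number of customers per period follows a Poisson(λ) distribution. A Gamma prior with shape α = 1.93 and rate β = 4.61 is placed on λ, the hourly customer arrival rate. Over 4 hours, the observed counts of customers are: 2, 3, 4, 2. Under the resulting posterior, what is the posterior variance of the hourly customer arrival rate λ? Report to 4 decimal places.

0.1744

With a Gamma(shape α, rate β) prior, the Poisson likelihood is conjugate: the posterior is Gamma(α + ΣXᵢ, β + n).
Sum of counts S = 11 over n = 4 hours.
Posterior: Gamma(α+S, β+n) = Gamma(1.93+11, 4.61+4) = Gamma(12.93, 8.61).
Var = α/β² = 12.93/8.61² = 0.1744.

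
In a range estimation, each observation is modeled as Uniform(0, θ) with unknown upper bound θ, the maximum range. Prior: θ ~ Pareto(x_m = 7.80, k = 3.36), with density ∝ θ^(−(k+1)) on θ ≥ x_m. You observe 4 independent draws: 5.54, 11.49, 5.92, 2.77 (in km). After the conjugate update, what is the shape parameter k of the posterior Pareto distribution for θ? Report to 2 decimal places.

7.36

A Pareto(scale x_m, shape k) prior on the upper bound θ of Uniform(0, θ) is conjugate: posterior is Pareto(max(x_m, max xᵢ), k + n).
Sample maximum = 11.49; prior scale x_m = 7.80 → posterior scale = max = 11.49.
Posterior shape = 3.36 + 4 = 7.36.
Posterior shape k = 7.36.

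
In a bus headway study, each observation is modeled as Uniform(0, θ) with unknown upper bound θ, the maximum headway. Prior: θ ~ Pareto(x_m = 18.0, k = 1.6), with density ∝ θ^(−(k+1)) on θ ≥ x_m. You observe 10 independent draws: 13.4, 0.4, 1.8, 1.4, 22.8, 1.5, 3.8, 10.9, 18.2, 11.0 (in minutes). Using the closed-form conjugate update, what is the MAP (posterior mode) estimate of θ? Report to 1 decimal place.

22.8

A Pareto(scale x_m, shape k) prior on the upper bound θ of Uniform(0, θ) is conjugate: posterior is Pareto(max(x_m, max xᵢ), k + n).
Sample maximum = 22.8; prior scale x_m = 18.0 → posterior scale = max = 22.8.
Posterior shape = 1.6 + 10 = 11.6.
The Pareto density is decreasing on [x_m, ∞), so the mode is x_m = 22.8.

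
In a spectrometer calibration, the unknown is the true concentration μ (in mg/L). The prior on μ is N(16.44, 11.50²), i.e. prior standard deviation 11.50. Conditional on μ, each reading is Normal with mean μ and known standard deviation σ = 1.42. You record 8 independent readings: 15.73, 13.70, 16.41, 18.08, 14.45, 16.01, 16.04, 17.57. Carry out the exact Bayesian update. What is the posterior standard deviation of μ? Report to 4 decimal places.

0.5016

For Normal data with known variance σ², a Normal(μ₀, σ₀²) prior on μ is conjugate. Posterior precision = 1/σ₀² + n/σ²; posterior mean is the precision-weighted average of μ₀ and x̄.
σ₀² = 11.50² = 132.25, σ² = 1.42² = 2.0164; σ² + n·σ₀² = 2.0164 + 8·132.25 = 1060.0164.
Posterior precision = 1/σ₀² + n/σ² = 1/132.25 + 8/2.0164 = (σ² + n·σ₀²)/(σ₀²σ²) = 1060.0164/(132.25·2.0164); posterior variance σₙ² = σ₀²σ²/(σ² + n·σ₀²) = 132.25·2.0164/1060.0164 = 0.251571.
Posterior SD = √σₙ² = √(132.25·2.0164/1060.0164) = 0.5016.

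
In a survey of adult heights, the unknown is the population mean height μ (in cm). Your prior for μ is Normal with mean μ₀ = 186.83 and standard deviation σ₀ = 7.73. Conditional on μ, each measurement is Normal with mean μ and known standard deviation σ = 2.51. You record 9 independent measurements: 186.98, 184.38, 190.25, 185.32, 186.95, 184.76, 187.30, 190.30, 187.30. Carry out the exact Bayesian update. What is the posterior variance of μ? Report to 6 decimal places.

0.691905

For Normal data with known variance σ², a Normal(μ₀, σ₀²) prior on μ is conjugate. Posterior precision = 1/σ₀² + n/σ²; posterior mean is the precision-weighted average of μ₀ and x̄.
σ₀² = 7.73² = 59.7529, σ² = 2.51² = 6.3001; σ² + n·σ₀² = 6.3001 + 9·59.7529 = 544.0762.
Posterior precision = 1/σ₀² + n/σ² = 1/59.7529 + 9/6.3001 = (σ² + n·σ₀²)/(σ₀²σ²) = 544.0762/(59.7529·6.3001); posterior variance σₙ² = σ₀²σ²/(σ² + n·σ₀²) = 59.7529·6.3001/544.0762 = 0.691905.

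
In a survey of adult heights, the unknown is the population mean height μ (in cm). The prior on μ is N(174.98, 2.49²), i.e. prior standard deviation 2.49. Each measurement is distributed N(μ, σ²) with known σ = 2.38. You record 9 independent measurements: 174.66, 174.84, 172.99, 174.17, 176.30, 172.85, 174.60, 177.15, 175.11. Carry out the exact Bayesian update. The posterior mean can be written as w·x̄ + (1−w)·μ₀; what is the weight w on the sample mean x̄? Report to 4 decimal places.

For Normal data with known variance σ², a Normal(μ₀, σ₀²) prior on μ is conjugate. Posterior precision = 1/σ₀² + n/σ²; posterior mean is the precision-weighted average of μ₀ and x̄.
σ₀² = 2.49² = 6.2001, σ² = 2.38² = 5.6644. Prior precision 1/σ₀² = 1/6.2001; data precision n/σ² = 9/5.6644.
w = (n/σ²)/(1/σ₀² + n/σ²) = n·σ₀²/(σ² + n·σ₀²) = 9·6.2001/(5.6644 + 9·6.2001) = 55.8009/61.4653 = 0.9078.

0.9078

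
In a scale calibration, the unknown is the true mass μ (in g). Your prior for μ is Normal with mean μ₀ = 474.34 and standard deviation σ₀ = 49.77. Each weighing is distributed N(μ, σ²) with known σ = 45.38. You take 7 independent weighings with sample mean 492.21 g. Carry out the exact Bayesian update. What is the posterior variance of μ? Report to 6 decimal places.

For Normal data with known variance σ², a Normal(μ₀, σ₀²) prior on μ is conjugate. Posterior precision = 1/σ₀² + n/σ²; posterior mean is the precision-weighted average of μ₀ and x̄.
σ₀² = 49.77² = 2477.0529, σ² = 45.38² = 2059.3444; σ² + n·σ₀² = 2059.3444 + 7·2477.0529 = 19398.7147.
Posterior precision = 1/σ₀² + n/σ² = 1/2477.0529 + 7/2059.3444 = (σ² + n·σ₀²)/(σ₀²σ²) = 19398.7147/(2477.0529·2059.3444); posterior variance σₙ² = σ₀²σ²/(σ² + n·σ₀²) = 2477.0529·2059.3444/19398.7147 = 262.960979.

262.960979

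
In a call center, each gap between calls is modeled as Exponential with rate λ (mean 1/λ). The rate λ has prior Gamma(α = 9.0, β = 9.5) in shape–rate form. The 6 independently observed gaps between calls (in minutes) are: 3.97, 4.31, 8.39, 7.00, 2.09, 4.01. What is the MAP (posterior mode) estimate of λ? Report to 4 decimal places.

With a Gamma(shape α, rate β) prior on the exponential rate λ, the posterior after n observations with total T = Σxᵢ is Gamma(α+n, β+T).
Sum of observations T = 29.77 minutes; n = 6.
Posterior: Gamma(9.0+6, 9.5+29.77) = Gamma(15.0, 39.27).
Mode = (α−1)/β = 0.3565.

0.3565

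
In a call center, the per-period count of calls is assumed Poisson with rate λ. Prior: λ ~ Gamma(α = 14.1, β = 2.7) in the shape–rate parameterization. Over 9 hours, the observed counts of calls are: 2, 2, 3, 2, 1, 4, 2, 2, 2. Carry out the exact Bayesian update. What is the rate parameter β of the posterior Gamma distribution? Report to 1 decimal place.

11.7

With a Gamma(shape α, rate β) prior, the Poisson likelihood is conjugate: the posterior is Gamma(α + ΣXᵢ, β + n).
Sum of counts S = 20 over n = 9 hours.
Posterior: Gamma(α+S, β+n) = Gamma(14.1+20, 2.7+9) = Gamma(34.1, 11.7).
Posterior β = 11.7.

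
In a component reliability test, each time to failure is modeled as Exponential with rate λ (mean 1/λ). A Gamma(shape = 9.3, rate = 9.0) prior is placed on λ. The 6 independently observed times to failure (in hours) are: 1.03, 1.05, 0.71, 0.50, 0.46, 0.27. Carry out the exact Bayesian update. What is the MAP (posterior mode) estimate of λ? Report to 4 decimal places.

1.0983

With a Gamma(shape α, rate β) prior on the exponential rate λ, the posterior after n observations with total T = Σxᵢ is Gamma(α+n, β+T).
Sum of observations T = 4.02 hours; n = 6.
Posterior: Gamma(9.3+6, 9.0+4.02) = Gamma(15.3, 13.02).
Mode = (α−1)/β = 1.0983.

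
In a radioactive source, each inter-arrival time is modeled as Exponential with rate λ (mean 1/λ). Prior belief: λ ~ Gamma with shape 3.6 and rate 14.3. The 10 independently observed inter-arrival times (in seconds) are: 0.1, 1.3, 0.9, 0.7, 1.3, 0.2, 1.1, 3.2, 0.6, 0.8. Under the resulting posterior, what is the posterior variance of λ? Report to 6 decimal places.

0.022657

With a Gamma(shape α, rate β) prior on the exponential rate λ, the posterior after n observations with total T = Σxᵢ is Gamma(α+n, β+T).
Sum of observations T = 10.2 seconds; n = 10.
Posterior: Gamma(3.6+10, 14.3+10.2) = Gamma(13.6, 24.5).
Var = α/β² = 0.022657.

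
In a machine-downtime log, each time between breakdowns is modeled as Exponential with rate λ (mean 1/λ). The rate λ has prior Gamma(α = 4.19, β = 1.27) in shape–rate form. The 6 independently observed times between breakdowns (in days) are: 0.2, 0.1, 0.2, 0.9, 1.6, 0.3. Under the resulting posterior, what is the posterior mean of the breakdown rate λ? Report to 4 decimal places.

With a Gamma(shape α, rate β) prior on the exponential rate λ, the posterior after n observations with total T = Σxᵢ is Gamma(α+n, β+T).
Sum of observations T = 3.3 days; n = 6.
Posterior: Gamma(4.19+6, 1.27+3.3) = Gamma(10.19, 4.57).
Posterior mean of λ = α/β = 10.19/4.57 = 2.2298.

2.2298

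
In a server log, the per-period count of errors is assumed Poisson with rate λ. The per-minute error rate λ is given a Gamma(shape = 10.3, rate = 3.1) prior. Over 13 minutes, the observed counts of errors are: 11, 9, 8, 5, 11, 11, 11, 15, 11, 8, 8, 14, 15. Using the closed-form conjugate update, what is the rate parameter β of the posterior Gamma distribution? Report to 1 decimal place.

16.1

With a Gamma(shape α, rate β) prior, the Poisson likelihood is conjugate: the posterior is Gamma(α + ΣXᵢ, β + n).
Sum of counts S = 137 over n = 13 minutes.
Posterior: Gamma(α+S, β+n) = Gamma(10.3+137, 3.1+13) = Gamma(147.3, 16.1).
Posterior β = 16.1.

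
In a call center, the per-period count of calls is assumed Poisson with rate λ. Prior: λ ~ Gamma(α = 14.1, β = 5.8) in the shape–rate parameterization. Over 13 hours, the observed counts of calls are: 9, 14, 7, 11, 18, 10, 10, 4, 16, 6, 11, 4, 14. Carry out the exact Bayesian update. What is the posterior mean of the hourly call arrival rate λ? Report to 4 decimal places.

7.8777

With a Gamma(shape α, rate β) prior, the Poisson likelihood is conjugate: the posterior is Gamma(α + ΣXᵢ, β + n).
Sum of counts S = 134 over n = 13 hours.
Posterior: Gamma(α+S, β+n) = Gamma(14.1+134, 5.8+13) = Gamma(148.1, 18.8).
Posterior mean = α/β = 148.1/18.8 = 7.8777.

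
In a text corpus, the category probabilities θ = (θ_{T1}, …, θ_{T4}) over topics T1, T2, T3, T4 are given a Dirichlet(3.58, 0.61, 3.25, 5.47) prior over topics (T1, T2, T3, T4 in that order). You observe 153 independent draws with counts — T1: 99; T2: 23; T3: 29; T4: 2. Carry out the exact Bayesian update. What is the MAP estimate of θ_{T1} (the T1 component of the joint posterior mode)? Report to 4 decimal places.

0.6274

The Dirichlet prior is conjugate to the Multinomial likelihood: each posterior αⱼ = prior αⱼ + observed count nⱼ.
Posterior concentration: (102.58, 23.61, 32.25, 7.47), total = 165.91.
Joint mode component: (α_{T1}−1)/(Σα−K) = 101.58/161.91 = 0.6274.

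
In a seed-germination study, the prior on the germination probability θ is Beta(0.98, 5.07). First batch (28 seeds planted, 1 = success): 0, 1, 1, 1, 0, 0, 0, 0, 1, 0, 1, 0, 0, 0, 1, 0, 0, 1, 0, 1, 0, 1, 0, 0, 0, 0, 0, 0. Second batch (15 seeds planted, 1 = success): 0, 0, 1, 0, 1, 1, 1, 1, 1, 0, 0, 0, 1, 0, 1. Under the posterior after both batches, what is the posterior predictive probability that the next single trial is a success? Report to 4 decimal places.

The Beta prior is conjugate to a Binomial/Bernoulli likelihood; the update adds successes to α and failures to β.
After batch 1: Beta(0.98+9, 5.07+19) = Beta(9.98, 24.07).
After batch 2: Beta(9.98+8, 24.07+7) = Beta(17.98, 31.07).
For a single future Bernoulli trial, P(success | data) = α/(α+β) = 0.3666.

0.3666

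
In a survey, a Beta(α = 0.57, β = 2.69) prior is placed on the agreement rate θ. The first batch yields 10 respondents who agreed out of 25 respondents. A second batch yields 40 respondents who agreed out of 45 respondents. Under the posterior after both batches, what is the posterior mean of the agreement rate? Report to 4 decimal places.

The Beta prior is conjugate to a Binomial/Bernoulli likelihood; the update adds successes to α and failures to β.
After batch 1: Beta(0.57+10, 2.69+15) = Beta(10.57, 17.69).
After batch 2: Beta(10.57+40, 17.69+5) = Beta(50.57, 22.69).
Posterior mean = α/(α+β) = 50.57/73.26 = 0.6903.

0.6903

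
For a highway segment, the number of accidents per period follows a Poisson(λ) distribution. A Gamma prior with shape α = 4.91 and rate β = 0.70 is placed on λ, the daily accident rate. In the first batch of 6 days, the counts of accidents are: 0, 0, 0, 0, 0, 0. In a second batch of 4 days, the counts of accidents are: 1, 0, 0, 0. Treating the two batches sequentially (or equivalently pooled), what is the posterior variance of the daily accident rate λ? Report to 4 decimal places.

With a Gamma(shape α, rate β) prior, the Poisson likelihood is conjugate: the posterior is Gamma(α + ΣXᵢ, β + n).
Batch 1: sum of counts S = 0 over n = 6 days.
After batch 1: Gamma(α+S, β+n) = Gamma(4.91+0, 0.70+6) = Gamma(4.91, 6.70).
Batch 2: sum of counts S = 1 over n = 4 days.
After batch 2: Gamma(α+S, β+n) = Gamma(4.91+1, 6.70+4) = Gamma(5.91, 10.70).
Var = α/β² = 5.91/10.70² = 0.0516.

0.0516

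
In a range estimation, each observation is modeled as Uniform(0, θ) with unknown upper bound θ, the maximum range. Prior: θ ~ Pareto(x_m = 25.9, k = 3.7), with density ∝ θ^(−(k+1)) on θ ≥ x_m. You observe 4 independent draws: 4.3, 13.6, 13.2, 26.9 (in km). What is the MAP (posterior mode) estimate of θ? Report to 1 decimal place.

26.9

A Pareto(scale x_m, shape k) prior on the upper bound θ of Uniform(0, θ) is conjugate: posterior is Pareto(max(x_m, max xᵢ), k + n).
Sample maximum = 26.9; prior scale x_m = 25.9 → posterior scale = max = 26.9.
Posterior shape = 3.7 + 4 = 7.7.
The Pareto density is decreasing on [x_m, ∞), so the mode is x_m = 26.9.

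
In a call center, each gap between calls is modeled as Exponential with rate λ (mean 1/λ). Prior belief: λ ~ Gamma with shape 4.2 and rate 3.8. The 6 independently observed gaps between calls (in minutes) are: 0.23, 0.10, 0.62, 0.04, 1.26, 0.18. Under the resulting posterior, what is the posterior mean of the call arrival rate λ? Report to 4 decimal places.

1.6372

With a Gamma(shape α, rate β) prior on the exponential rate λ, the posterior after n observations with total T = Σxᵢ is Gamma(α+n, β+T).
Sum of observations T = 2.43 minutes; n = 6.
Posterior: Gamma(4.2+6, 3.8+2.43) = Gamma(10.2, 6.23).
Posterior mean of λ = α/β = 10.2/6.23 = 1.6372.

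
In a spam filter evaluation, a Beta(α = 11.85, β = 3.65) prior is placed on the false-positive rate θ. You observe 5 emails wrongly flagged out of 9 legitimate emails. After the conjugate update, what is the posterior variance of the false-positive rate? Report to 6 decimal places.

0.008421

The Beta prior is conjugate to a Binomial/Bernoulli likelihood; the update adds successes to α and failures to β.
Posterior: Beta(α+k, β+n−k) = Beta(11.85+5, 3.65+4) = Beta(16.85, 7.65).
Var = αβ/((α+β)²(α+β+1)) = 16.85·7.65/(24.50²·25.50) = 0.008421.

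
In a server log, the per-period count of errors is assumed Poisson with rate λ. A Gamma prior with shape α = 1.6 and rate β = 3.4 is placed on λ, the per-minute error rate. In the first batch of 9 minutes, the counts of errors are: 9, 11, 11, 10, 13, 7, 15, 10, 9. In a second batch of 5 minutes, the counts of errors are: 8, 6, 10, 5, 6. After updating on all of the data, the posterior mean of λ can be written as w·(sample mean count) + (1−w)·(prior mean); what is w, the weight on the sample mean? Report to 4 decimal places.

0.8046

With a Gamma(shape α, rate β) prior, the Poisson likelihood is conjugate: the posterior is Gamma(α + ΣXᵢ, β + n).
Total number of minutes: n = 9 + 5 = 14.
Posterior mean = (α₀+S)/(β₀+n) = [n/(β₀+n)]·(S/n) + [β₀/(β₀+n)]·(α₀/β₀), so only n and β₀ enter the weight.
Weight on data w = n/(β₀+n) = 14/(3.4+14) = 14/17.4 = 0.8046.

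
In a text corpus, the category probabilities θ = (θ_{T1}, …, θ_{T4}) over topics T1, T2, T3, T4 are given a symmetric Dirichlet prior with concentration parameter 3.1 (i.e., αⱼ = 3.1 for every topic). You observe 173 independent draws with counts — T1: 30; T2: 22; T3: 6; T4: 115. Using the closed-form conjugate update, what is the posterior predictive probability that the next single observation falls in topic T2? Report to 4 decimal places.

The Dirichlet prior is conjugate to the Multinomial likelihood: each posterior αⱼ = prior αⱼ + observed count nⱼ.
Posterior concentration: (33.1, 25.1, 9.1, 118.1), total = 185.4.
P(next = T2 | data) = α_{T2}/Σα = 0.1354.

0.1354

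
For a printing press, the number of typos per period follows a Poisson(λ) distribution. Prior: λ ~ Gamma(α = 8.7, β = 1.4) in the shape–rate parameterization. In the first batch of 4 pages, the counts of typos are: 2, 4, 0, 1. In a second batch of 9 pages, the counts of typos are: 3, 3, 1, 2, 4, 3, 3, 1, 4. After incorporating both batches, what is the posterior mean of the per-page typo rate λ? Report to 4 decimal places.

2.7569

With a Gamma(shape α, rate β) prior, the Poisson likelihood is conjugate: the posterior is Gamma(α + ΣXᵢ, β + n).
Batch 1: sum of counts S = 7 over n = 4 pages.
After batch 1: Gamma(α+S, β+n) = Gamma(8.7+7, 1.4+4) = Gamma(15.7, 5.4).
Batch 2: sum of counts S = 24 over n = 9 pages.
After batch 2: Gamma(α+S, β+n) = Gamma(15.7+24, 5.4+9) = Gamma(39.7, 14.4).
Posterior mean = α/β = 39.7/14.4 = 2.7569.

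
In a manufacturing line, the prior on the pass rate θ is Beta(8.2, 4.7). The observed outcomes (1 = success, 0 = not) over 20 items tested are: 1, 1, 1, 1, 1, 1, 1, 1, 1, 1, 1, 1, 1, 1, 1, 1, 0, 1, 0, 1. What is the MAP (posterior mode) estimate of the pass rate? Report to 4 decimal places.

0.8155

The Beta prior is conjugate to a Binomial/Bernoulli likelihood; the update adds successes to α and failures to β.
Posterior: Beta(α+k, β+n−k) = Beta(8.2+18, 4.7+2) = Beta(26.2, 6.7).
Mode of Beta(a,b) for a,b>1 is (a−1)/(a+b−2) = 25.2/30.9 = 0.8155.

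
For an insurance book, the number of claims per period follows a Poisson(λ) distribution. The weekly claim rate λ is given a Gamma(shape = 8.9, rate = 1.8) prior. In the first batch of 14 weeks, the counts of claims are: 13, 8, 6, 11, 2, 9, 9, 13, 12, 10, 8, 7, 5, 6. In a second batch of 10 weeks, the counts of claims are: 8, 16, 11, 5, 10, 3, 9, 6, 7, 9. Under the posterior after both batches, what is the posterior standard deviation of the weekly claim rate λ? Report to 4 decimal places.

0.5642

With a Gamma(shape α, rate β) prior, the Poisson likelihood is conjugate: the posterior is Gamma(α + ΣXᵢ, β + n).
Batch 1: sum of counts S = 119 over n = 14 weeks.
After batch 1: Gamma(α+S, β+n) = Gamma(8.9+119, 1.8+14) = Gamma(127.9, 15.8).
Batch 2: sum of counts S = 84 over n = 10 weeks.
After batch 2: Gamma(α+S, β+n) = Gamma(127.9+84, 15.8+10) = Gamma(211.9, 25.8).
SD = √α/β = √211.9/25.8 = 0.5642.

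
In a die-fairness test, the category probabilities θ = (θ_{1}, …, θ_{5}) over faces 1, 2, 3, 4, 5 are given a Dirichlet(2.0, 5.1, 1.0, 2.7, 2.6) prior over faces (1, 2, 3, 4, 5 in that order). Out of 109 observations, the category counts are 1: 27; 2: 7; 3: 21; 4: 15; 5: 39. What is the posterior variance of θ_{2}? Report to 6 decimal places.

0.000722

The Dirichlet prior is conjugate to the Multinomial likelihood: each posterior αⱼ = prior αⱼ + observed count nⱼ.
Posterior concentration: (29.0, 12.1, 22.0, 17.7, 41.6), total = 122.4.
Var[θ_j] = α_j(Σα−α_j)/((Σα)²(Σα+1)) = 12.1·110.3/(122.4²·123.4) = 0.000722.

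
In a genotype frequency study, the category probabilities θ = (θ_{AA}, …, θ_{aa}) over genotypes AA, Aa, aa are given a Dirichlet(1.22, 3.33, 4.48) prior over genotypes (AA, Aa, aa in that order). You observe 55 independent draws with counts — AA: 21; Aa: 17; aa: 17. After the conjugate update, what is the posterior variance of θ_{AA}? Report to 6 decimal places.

The Dirichlet prior is conjugate to the Multinomial likelihood: each posterior αⱼ = prior αⱼ + observed count nⱼ.
Posterior concentration: (22.22, 20.33, 21.48), total = 64.03.
Var[θ_j] = α_j(Σα−α_j)/((Σα)²(Σα+1)) = 22.22·41.81/(64.03²·65.03) = 0.003485.

0.003485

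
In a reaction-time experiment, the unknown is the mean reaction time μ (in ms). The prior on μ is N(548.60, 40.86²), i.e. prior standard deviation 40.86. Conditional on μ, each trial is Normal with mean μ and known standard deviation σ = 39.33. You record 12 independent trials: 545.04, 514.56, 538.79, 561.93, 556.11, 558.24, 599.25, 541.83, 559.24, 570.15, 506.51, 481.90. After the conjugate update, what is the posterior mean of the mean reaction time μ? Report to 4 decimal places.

544.7591

For Normal data with known variance σ², a Normal(μ₀, σ₀²) prior on μ is conjugate. Posterior precision = 1/σ₀² + n/σ²; posterior mean is the precision-weighted average of μ₀ and x̄.
Σxᵢ = 545.04 + 514.56 + 538.79 + 561.93 + 556.11 + 558.24 + 599.25 + 541.83 + 559.24 + 570.15 + 506.51 + 481.90 = 6533.55, so n·x̄ = 6533.55.
σ₀² = 40.86² = 1669.5396, σ² = 39.33² = 1546.8489; σ² + n·σ₀² = 1546.8489 + 12·1669.5396 = 21581.3241.
Posterior mean = (μ₀/σ₀² + n·x̄/σ²)/(1/σ₀² + n/σ²) = (σ²·μ₀ + σ₀²·n·x̄)/(σ² + n·σ₀²) = (1546.8489·548.60 + 1669.5396·6533.55)/21581.3241 = 11756621.76012/21581.3241 = 544.7591.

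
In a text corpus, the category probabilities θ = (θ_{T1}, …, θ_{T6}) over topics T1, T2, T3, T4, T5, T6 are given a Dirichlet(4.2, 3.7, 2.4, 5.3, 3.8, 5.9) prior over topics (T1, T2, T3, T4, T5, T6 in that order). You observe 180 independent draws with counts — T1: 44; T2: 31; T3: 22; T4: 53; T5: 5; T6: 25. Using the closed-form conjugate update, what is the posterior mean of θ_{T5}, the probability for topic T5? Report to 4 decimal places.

The Dirichlet prior is conjugate to the Multinomial likelihood: each posterior αⱼ = prior αⱼ + observed count nⱼ.
Posterior concentration: (48.2, 34.7, 24.4, 58.3, 8.8, 30.9), total = 205.3.
E[θ_{T5}|data] = α_{T5}/Σα = 8.8/205.3 = 0.0429.

0.0429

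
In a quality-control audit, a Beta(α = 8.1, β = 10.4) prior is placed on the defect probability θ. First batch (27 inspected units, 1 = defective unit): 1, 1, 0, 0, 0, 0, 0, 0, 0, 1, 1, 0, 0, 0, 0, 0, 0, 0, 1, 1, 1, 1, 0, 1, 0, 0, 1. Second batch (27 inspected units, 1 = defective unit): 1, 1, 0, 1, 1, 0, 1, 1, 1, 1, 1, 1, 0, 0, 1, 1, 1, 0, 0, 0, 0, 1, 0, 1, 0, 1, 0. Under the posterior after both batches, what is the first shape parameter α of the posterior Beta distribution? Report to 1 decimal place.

The Beta prior is conjugate to a Binomial/Bernoulli likelihood; the update adds successes to α and failures to β.
After batch 1: Beta(8.1+10, 10.4+17) = Beta(18.1, 27.4).
After batch 2: Beta(18.1+16, 27.4+11) = Beta(34.1, 38.4).
Posterior α = 34.1.

34.1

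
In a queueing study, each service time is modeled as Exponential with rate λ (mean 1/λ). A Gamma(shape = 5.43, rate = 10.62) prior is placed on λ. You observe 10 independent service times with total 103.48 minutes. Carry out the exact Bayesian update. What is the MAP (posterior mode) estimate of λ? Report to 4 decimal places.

With a Gamma(shape α, rate β) prior on the exponential rate λ, the posterior after n observations with total T = Σxᵢ is Gamma(α+n, β+T).
Posterior: Gamma(5.43+10, 10.62+103.48) = Gamma(15.43, 114.10).
Mode = (α−1)/β = 0.1265.

0.1265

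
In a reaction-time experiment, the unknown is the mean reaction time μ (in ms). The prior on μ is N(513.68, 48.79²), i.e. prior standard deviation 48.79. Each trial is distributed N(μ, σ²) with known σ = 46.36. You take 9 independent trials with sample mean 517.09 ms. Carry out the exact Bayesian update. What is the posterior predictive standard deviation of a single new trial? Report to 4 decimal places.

For Normal data with known variance σ², a Normal(μ₀, σ₀²) prior on μ is conjugate. Posterior precision = 1/σ₀² + n/σ²; posterior mean is the precision-weighted average of μ₀ and x̄.
σ₀² = 48.79² = 2380.4641, σ² = 46.36² = 2149.2496; σ² + n·σ₀² = 2149.2496 + 9·2380.4641 = 23573.4265.
Posterior precision = 1/σ₀² + n/σ² = 1/2380.4641 + 9/2149.2496 = (σ² + n·σ₀²)/(σ₀²σ²) = 23573.4265/(2380.4641·2149.2496); posterior variance σₙ² = σ₀²σ²/(σ² + n·σ₀²) = 2380.4641·2149.2496/23573.4265 = 217.033002.
Predictive variance for one new observation = σₙ² + σ² = 2380.4641·2149.2496/23573.4265 + 2149.2496 = σ²·(σ₀² + 23573.4265)/23573.4265 = 2149.2496·25953.8906/23573.4265 = 2366.282602; SD = √(2149.2496·25953.8906/23573.4265) = 48.6445.

48.6445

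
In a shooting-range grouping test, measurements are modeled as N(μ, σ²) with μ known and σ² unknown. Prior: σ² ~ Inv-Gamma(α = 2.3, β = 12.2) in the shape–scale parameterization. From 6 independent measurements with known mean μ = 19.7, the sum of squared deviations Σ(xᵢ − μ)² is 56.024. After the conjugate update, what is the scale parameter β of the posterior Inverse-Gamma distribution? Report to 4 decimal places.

With known mean μ and an Inverse-Gamma(α, β) prior on σ², the Normal likelihood is conjugate: posterior is Inv-Gamma(α + n/2, β + Σ(xᵢ−μ)²/2).
Posterior: Inv-Gamma(2.3 + 6/2, 12.2 + 56.024/2) = Inv-Gamma(5.30, 40.2120).
Posterior β = 40.2120.

40.2120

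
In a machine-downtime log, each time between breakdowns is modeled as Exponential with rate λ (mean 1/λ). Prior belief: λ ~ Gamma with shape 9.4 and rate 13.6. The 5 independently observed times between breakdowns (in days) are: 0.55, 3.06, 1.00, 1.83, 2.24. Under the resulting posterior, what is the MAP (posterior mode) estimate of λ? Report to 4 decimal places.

With a Gamma(shape α, rate β) prior on the exponential rate λ, the posterior after n observations with total T = Σxᵢ is Gamma(α+n, β+T).
Sum of observations T = 8.68 days; n = 5.
Posterior: Gamma(9.4+5, 13.6+8.68) = Gamma(14.4, 22.28).
Mode = (α−1)/β = 0.6014.

0.6014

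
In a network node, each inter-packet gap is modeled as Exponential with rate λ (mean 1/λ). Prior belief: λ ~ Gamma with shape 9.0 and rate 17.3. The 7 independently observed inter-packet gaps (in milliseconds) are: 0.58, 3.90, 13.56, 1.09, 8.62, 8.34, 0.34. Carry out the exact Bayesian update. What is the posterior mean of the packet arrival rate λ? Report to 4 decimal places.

With a Gamma(shape α, rate β) prior on the exponential rate λ, the posterior after n observations with total T = Σxᵢ is Gamma(α+n, β+T).
Sum of observations T = 36.43 milliseconds; n = 7.
Posterior: Gamma(9.0+7, 17.3+36.43) = Gamma(16.0, 53.73).
Posterior mean of λ = α/β = 16.0/53.73 = 0.2978.

0.2978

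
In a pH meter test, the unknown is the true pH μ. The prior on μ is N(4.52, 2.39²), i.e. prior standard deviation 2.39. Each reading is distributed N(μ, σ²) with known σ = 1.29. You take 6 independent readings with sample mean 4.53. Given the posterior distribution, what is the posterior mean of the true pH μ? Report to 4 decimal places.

4.5295

For Normal data with known variance σ², a Normal(μ₀, σ₀²) prior on μ is conjugate. Posterior precision = 1/σ₀² + n/σ²; posterior mean is the precision-weighted average of μ₀ and x̄.
n·x̄ = 6·4.53 = 27.18.
σ₀² = 2.39² = 5.7121, σ² = 1.29² = 1.6641; σ² + n·σ₀² = 1.6641 + 6·5.7121 = 35.9367.
Posterior mean = (μ₀/σ₀² + n·x̄/σ²)/(1/σ₀² + n/σ²) = (σ²·μ₀ + σ₀²·n·x̄)/(σ² + n·σ₀²) = (1.6641·4.52 + 5.7121·27.18)/35.9367 = 162.77661/35.9367 = 4.5295.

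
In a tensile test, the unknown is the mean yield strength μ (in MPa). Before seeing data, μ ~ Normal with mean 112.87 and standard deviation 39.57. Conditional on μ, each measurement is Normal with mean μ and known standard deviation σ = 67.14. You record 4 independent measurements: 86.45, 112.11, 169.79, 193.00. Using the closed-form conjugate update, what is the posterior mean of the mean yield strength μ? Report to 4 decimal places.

For Normal data with known variance σ², a Normal(μ₀, σ₀²) prior on μ is conjugate. Posterior precision = 1/σ₀² + n/σ²; posterior mean is the precision-weighted average of μ₀ and x̄.
Σxᵢ = 86.45 + 112.11 + 169.79 + 193.00 = 561.35, so n·x̄ = 561.35.
σ₀² = 39.57² = 1565.7849, σ² = 67.14² = 4507.7796; σ² + n·σ₀² = 4507.7796 + 4·1565.7849 = 10770.9192.
Posterior mean = (μ₀/σ₀² + n·x̄/σ²)/(1/σ₀² + n/σ²) = (σ²·μ₀ + σ₀²·n·x̄)/(σ² + n·σ₀²) = (4507.7796·112.87 + 1565.7849·561.35)/10770.9192 = 1387746.437067/10770.9192 = 128.8420.

128.8420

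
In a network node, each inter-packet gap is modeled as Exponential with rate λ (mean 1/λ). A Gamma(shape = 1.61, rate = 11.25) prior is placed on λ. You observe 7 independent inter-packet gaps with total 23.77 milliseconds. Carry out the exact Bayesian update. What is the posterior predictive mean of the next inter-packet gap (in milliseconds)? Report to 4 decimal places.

4.6018

With a Gamma(shape α, rate β) prior on the exponential rate λ, the posterior after n observations with total T = Σxᵢ is Gamma(α+n, β+T).
Posterior: Gamma(1.61+7, 11.25+23.77) = Gamma(8.61, 35.02).
The predictive distribution for the next observation is Lomax; its mean is β/(α−1) = 35.02/7.61 = 4.6018.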